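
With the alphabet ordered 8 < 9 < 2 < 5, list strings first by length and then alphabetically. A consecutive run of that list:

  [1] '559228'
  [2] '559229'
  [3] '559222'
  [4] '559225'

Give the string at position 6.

559259

Continuing the enumeration 2 steps past 559225: 559225 → 559258 → (answer).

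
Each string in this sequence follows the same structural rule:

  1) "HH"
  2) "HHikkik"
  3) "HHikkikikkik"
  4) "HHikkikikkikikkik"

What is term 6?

Each term is the previous one with ikkik appended.
From HHikkikikkikikkik, 2 further steps: HHikkikikkikikkik → HHikkikikkikikkikikkik → (answer).

HHikkikikkikikkikikkikikkik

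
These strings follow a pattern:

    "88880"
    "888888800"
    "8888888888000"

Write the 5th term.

Reading off run lengths: 8 runs 4, 7, 10; 0 runs 1, 2, 3 — each is linear in n (n = 1, 2, …).
At n = 5 the blocks have lengths 16, 5.

888888888888888800000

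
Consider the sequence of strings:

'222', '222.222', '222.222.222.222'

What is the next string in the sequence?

Every step duplicates the string with '.' between the halves.
Doubling 222.222.222.222 with '.' between the halves:

222.222.222.222.222.222.222.222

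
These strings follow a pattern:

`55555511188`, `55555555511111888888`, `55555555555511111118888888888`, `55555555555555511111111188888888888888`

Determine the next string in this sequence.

55555555555555555511111111111888888888888888888

Term n consists of 3n+3 5's, followed by 2n+1 1's, followed by 4n-2 8's (n = 1, 2, …).
At n = 5 the blocks have lengths 18, 11, 18.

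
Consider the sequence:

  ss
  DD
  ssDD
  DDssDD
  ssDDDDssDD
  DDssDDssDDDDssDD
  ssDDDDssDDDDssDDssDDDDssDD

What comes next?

DDssDDssDDDDssDDssDDDDssDDDDssDDssDDDDssDD

This is a Fibonacci-style word recurrence s(k) = s(k−2)·s(k−1): e.g. ss·DD = ssDD.
The next term joins DDssDDssDDDDssDD and ssDDDDssDDDDssDDssDDDDssDD.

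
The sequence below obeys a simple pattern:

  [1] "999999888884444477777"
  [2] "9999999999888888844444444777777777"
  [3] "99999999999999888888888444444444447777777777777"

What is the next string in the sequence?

The n-th term is 4n+2 9's then 2n+3 8's then 3n+2 4's then 4n+1 7's (n = 1, 2, …).
For the next term, n = 4, so the run lengths are 18, 11, 14, 17.

999999999999999999888888888884444444444444477777777777777777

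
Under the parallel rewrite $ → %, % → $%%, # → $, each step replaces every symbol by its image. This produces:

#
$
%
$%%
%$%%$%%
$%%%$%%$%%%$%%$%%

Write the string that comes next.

φ($%%%$%%$%%%$%%$%%) expands symbol-by-symbol to % $%% $%% $%% % $%% $%% % $%% $%% $%% % $%% $%% % $%% $%%; joining the 17 pieces gives the next term.

%$%%$%%$%%%$%%$%%%$%%$%%$%%%$%%$%%%$%%$%%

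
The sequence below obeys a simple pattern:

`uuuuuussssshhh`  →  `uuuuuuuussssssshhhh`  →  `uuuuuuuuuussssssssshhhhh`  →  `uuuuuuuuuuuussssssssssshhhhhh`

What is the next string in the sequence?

uuuuuuuuuuuuuussssssssssssshhhhhhh

Term n consists of 2n u's, followed by 2n-1 s's, followed by n h's, where the shown terms are n = 3, 4, 5, 6.
At n = 7 the blocks have lengths 14, 13, 7.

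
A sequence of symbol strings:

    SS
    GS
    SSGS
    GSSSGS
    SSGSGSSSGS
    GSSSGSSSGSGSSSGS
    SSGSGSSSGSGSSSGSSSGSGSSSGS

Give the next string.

This is a Fibonacci-style word recurrence s(k) = s(k−2)·s(k−1): e.g. SS·GS = SSGS.
Continuing: GSSSGSSSGSGSSSGS · SSGSGSSSGSGSSSGSSSGSGSSSGS gives term 8.

GSSSGSSSGSGSSSGSSSGSGSSSGSGSSSGSSSGSGSSSGS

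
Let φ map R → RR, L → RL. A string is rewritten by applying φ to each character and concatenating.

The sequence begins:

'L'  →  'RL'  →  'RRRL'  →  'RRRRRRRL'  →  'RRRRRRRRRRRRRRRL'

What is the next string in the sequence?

RRRRRRRRRRRRRRRRRRRRRRRRRRRRRRRL

φ(RRRRRRRRRRRRRRRL) expands symbol-by-symbol to RR RR RR RR RR RR RR RR RR RR RR RR RR RR RR RL; joining the 16 pieces gives the next term.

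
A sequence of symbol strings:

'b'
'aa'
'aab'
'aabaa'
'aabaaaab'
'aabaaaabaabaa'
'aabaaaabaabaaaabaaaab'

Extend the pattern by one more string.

aabaaaabaabaaaabaaaabaabaaaabaabaa

From term 3 onward, concatenate the last term with the second-to-last: aa·b = aab, aab·aa = aabaa, …
Continuing: aabaaaabaabaaaabaaaab · aabaaaabaabaa gives term 8.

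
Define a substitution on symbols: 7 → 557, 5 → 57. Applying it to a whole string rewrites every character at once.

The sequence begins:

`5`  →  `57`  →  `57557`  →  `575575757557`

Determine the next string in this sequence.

57557575755757557575575757557

Rewriting each symbol of 575575757557: 5→57, 7→557, 5→57, 5→57, 7→557, 5→57, 7→557, 5→57, 7→557, 5→57, 5→57, 7→557, which concatenates to 57 557 57 57 557 57 557 57 557 57 57 557.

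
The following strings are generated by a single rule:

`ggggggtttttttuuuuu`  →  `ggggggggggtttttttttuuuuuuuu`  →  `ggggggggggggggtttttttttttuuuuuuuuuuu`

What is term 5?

The n-th term is 4n-2 g's then 2n+3 t's then 3n-1 u's, where the shown terms are n = 2, 3, 4.
Setting n = 6 gives 22, 15, 17 characters in each block.

ggggggggggggggggggggggtttttttttttttttuuuuuuuuuuuuuuuuu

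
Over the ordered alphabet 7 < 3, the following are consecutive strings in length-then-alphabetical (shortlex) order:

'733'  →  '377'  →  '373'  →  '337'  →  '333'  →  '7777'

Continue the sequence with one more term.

7773

The successor of 7777 increments the rightmost position that isn't already 3 and resets every position after it to 7.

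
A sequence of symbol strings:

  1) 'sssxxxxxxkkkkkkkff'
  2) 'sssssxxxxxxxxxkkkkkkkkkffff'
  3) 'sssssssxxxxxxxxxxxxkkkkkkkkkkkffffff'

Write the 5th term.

The n-th term is 2n-1 s's then 3n x's then 2n+3 k's then 2n-2 f's, where the shown terms are n = 2, 3, 4.
At n = 6 the blocks have lengths 11, 18, 15, 10.

sssssssssssxxxxxxxxxxxxxxxxxxkkkkkkkkkkkkkkkffffffffff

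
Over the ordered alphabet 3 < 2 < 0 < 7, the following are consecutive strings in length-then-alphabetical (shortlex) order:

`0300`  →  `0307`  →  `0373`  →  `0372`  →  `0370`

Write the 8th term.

0232

Advancing 3 positions from 0370 through 0370 → 0377 → 0233 reaches term 8.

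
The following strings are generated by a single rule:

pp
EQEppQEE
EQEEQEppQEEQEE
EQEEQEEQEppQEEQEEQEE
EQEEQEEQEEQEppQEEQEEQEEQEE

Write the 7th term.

s(k+1) = EQE·s(k)·QEE, so each term gains EQE as a prefix and QEE as a suffix.
From EQEEQEEQEEQEppQEEQEEQEEQEE, 2 further steps: EQEEQEEQEEQEppQEEQEEQEEQEE → EQEEQEEQEEQEEQEppQEEQEEQEEQEEQEE → (answer).

EQEEQEEQEEQEEQEEQEppQEEQEEQEEQEEQEEQEE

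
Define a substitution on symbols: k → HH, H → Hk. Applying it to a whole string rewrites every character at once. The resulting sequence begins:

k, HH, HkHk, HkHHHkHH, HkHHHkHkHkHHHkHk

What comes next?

Applying the rule to each of the 16 symbols of HkHHHkHkHkHHHkHk gives the pieces Hk HH Hk Hk Hk HH Hk HH Hk HH Hk Hk Hk HH Hk HH, which concatenate to the answer.

HkHHHkHkHkHHHkHHHkHHHkHkHkHHHkHH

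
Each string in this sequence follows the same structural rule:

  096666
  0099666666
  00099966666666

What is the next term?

Reading off run lengths: 0 runs 1, 2, 3; 9 runs 1, 2, 3; 6 runs 4, 6, 8 — each is linear in n, where the shown terms are n = 2, 3, 4.
At n = 5 the blocks have lengths 4, 4, 10.

000099996666666666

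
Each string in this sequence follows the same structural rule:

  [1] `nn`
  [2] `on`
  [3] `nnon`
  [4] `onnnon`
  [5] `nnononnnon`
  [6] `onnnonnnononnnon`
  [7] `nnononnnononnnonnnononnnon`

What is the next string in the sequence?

onnnonnnononnnonnnononnnononnnonnnononnnon

Each term (from the third on) is the two preceding terms concatenated in order: term 3 = nn·on = nnon.
The next term joins onnnonnnononnnon and nnononnnononnnonnnononnnon.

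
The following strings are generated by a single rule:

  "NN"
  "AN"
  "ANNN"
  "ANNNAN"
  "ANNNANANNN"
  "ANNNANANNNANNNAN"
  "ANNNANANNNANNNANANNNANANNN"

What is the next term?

This is a Fibonacci-style word recurrence s(k) = s(k−1)·s(k−2): e.g. AN·NN = ANNN.
So term 8 is ANNNANANNNANNNANANNNANANNN·ANNNANANNNANNNAN.

ANNNANANNNANNNANANNNANANNNANNNANANNNANNNAN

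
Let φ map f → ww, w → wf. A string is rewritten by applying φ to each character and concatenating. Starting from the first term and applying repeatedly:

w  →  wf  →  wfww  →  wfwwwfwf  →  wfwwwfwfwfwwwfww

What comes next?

Applying the rule to each of the 16 symbols of wfwwwfwfwfwwwfww gives the pieces wf ww wf wf wf ww wf ww wf ww wf wf wf ww wf wf, which concatenate to the answer.

wfwwwfwfwfwwwfwwwfwwwfwfwfwwwfwf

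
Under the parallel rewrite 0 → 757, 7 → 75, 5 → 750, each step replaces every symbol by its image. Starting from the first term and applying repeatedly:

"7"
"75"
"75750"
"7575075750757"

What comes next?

Rewriting the 13 symbols of 7575075750757 one by one yields 75 750 75 750 757 75 750 75 750 757 75 750 75; concatenated:

757507575075775750757507577575075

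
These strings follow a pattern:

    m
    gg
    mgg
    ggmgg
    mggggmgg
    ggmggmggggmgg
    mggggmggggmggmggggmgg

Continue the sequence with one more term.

ggmggmggggmggmggggmggggmggmggggmgg

Each term (from the third on) is the two preceding terms concatenated in order: term 3 = m·gg = mgg.
Continuing: ggmggmggggmgg · mggggmggggmggmggggmgg gives term 8.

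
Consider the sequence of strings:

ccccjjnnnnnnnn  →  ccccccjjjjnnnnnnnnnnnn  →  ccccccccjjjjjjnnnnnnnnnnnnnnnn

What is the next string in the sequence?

ccccccccccjjjjjjjjnnnnnnnnnnnnnnnnnnnn

Reading off run lengths: c runs 4, 6, 8; j runs 2, 4, 6; n runs 8, 12, 16 — each is linear in n, where the shown terms are n = 2, 3, 4.
For the next term, n = 5, so the run lengths are 10, 8, 20.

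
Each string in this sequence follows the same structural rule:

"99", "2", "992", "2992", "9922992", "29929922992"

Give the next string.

From term 3 onward, concatenate the second-to-last term with the last: 99·2 = 992, 2·992 = 2992, …
So term 7 is 9922992·29929922992.

992299229929922992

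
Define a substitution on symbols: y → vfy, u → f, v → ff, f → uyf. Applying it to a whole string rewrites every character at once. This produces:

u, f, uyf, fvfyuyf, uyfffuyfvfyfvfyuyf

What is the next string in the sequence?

fvfyuyfuyfuyffvfyuyfffuyfvfyuyfffuyfvfyfvfyuyf

Replace each of the 18 characters of uyfffuyfvfyfvfyuyf in place — f vfy uyf uyf uyf f vfy uyf ff uyf vfy uyf ff uyf vfy f vfy uyf — and concatenate.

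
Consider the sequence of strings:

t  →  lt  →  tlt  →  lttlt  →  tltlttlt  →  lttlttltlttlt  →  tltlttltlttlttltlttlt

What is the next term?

lttlttltlttlttltlttltlttlttltlttlt

Each term (from the third on) is the two preceding terms concatenated in order: term 3 = t·lt = tlt.
The next term joins lttlttltlttlt and tltlttltlttlttltlttlt.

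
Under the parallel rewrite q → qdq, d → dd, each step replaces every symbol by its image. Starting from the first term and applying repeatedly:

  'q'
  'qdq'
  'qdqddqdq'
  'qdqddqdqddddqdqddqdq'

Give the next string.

qdqddqdqddddqdqddqdqddddddddqdqddqdqddddqdqddqdq

Replace each of the 20 characters of qdqddqdqddddqdqddqdq in place — qdq dd qdq dd dd qdq dd qdq dd dd dd dd qdq dd qdq dd dd qdq dd qdq — and concatenate.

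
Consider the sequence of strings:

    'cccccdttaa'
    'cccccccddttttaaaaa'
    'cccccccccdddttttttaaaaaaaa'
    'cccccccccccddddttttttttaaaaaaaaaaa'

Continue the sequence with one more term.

cccccccccccccdddddttttttttttaaaaaaaaaaaaaa

Term n consists of 2n+3 c's, followed by n d's, followed by 2n t's, followed by 3n-1 a's (n = 1, 2, …).
For the next term, n = 5, so the run lengths are 13, 5, 10, 14.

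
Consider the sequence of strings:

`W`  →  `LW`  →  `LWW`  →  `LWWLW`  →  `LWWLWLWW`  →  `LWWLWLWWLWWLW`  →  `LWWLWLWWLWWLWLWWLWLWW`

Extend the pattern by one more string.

This is a Fibonacci-style word recurrence s(k) = s(k−1)·s(k−2): e.g. LW·W = LWW.
The next term joins LWWLWLWWLWWLWLWWLWLWW and LWWLWLWWLWWLW.

LWWLWLWWLWWLWLWWLWLWWLWWLWLWWLWWLW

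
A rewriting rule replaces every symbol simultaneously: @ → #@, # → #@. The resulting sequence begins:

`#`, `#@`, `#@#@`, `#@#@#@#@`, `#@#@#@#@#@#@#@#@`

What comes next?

Replace each of the 16 characters of #@#@#@#@#@#@#@#@ in place — #@ #@ #@ #@ #@ #@ #@ #@ #@ #@ #@ #@ #@ #@ #@ #@ — and concatenate.

#@#@#@#@#@#@#@#@#@#@#@#@#@#@#@#@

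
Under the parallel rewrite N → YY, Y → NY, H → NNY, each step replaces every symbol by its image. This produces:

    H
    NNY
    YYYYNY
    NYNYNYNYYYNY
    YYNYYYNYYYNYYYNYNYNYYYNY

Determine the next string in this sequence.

NYNYYYNYNYNYYYNYNYNYYYNYNYNYYYNYYYNYYYNYNYNYYYNY

φ(YYNYYYNYYYNYYYNYNYNYYYNY) expands symbol-by-symbol to NY NY YY NY NY NY YY NY NY NY YY NY NY NY YY NY YY NY YY NY NY NY YY NY; joining the 24 pieces gives the next term.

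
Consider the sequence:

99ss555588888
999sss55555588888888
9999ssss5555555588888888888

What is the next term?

99999sssss555555555588888888888888

Each string has the form 9^{n} s^{n} 5^{2n} 8^{3n-1}, where the shown terms are n = 2, 3, 4.
At n = 5 the blocks have lengths 5, 5, 10, 14.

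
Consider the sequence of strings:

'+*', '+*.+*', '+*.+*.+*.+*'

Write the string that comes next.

Every step duplicates the string with '.' between the halves.
So the next term is two copies of +*.+*.+*.+* with '.' between the halves.

+*.+*.+*.+*.+*.+*.+*.+*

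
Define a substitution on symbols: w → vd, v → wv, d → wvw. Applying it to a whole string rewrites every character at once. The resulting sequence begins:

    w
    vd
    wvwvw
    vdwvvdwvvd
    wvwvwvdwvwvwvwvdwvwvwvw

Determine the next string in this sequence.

Rewriting the 23 symbols of wvwvwvdwvwvwvwvdwvwvwvw one by one yields vd wv vd wv vd wv wvw vd wv vd wv vd wv vd wv wvw vd wv vd wv vd wv vd; concatenated:

vdwvvdwvvdwvwvwvdwvvdwvvdwvvdwvwvwvdwvvdwvvdwvvd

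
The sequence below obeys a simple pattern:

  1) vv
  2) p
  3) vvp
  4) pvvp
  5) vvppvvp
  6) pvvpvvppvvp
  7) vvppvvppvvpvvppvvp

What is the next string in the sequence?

pvvpvvppvvpvvppvvppvvpvvppvvp

Each term (from the third on) is the two preceding terms concatenated in order: term 3 = vv·p = vvp.
So term 8 is pvvpvvppvvp·vvppvvppvvpvvppvvp.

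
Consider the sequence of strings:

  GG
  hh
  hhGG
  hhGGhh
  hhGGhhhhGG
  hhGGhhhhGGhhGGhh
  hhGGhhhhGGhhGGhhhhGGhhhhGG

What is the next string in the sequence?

From term 3 onward, concatenate the last term with the second-to-last: hh·GG = hhGG, hhGG·hh = hhGGhh, …
Continuing: hhGGhhhhGGhhGGhhhhGGhhhhGG · hhGGhhhhGGhhGGhh gives term 8.

hhGGhhhhGGhhGGhhhhGGhhhhGGhhGGhhhhGGhhGGhh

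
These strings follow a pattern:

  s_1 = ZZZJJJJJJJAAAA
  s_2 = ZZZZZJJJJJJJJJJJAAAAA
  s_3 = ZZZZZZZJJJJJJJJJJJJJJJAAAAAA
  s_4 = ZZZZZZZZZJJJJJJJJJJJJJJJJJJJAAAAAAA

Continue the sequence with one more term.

The n-th term is 2n+1 Z's then 4n+3 J's then n+3 A's (n = 1, 2, …).
For the next term, n = 5, so the run lengths are 11, 23, 8.

ZZZZZZZZZZZJJJJJJJJJJJJJJJJJJJJJJJAAAAAAAA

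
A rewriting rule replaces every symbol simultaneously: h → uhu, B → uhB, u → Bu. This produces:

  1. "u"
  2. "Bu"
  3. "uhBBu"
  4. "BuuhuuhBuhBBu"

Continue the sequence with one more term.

φ(BuuhuuhBuhBBu) expands symbol-by-symbol to uhB Bu Bu uhu Bu Bu uhu uhB Bu uhu uhB uhB Bu; joining the 13 pieces gives the next term.

uhBBuBuuhuBuBuuhuuhBBuuhuuhBuhBBu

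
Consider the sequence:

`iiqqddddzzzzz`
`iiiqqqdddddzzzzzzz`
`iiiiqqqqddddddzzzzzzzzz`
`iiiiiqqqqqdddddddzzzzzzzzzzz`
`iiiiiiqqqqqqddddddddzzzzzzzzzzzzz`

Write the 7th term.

iiiiiiiiqqqqqqqqddddddddddzzzzzzzzzzzzzzzzz

Reading off run lengths: i runs 2, 3, 4, 5, 6; q runs 2, 3, 4, 5, 6; d runs 4, 5, 6, 7, 8; z runs 5, 7, 9, 11, 13 — each is linear in n, where the shown terms are n = 2, 3, 4, 5, 6.
At n = 8 the blocks have lengths 8, 8, 10, 17.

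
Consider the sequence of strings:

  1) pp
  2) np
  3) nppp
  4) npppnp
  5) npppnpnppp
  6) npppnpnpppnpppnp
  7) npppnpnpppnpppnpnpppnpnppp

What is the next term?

Each term (from the third on) is the previous term followed by the one before it: term 3 = np·pp = nppp.
So term 8 is npppnpnpppnpppnpnpppnpnppp·npppnpnpppnpppnp.

npppnpnpppnpppnpnpppnpnpppnpppnpnpppnpppnp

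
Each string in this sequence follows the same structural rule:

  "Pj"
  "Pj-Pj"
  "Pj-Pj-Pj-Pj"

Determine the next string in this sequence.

Each string is two copies of the previous one joined by '-'.
So the next term is two copies of Pj-Pj-Pj-Pj with '-' between the halves.

Pj-Pj-Pj-Pj-Pj-Pj-Pj-Pj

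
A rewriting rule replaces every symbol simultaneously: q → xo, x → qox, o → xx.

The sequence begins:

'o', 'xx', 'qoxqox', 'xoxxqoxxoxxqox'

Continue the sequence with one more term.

qoxxxqoxqoxxoxxqoxqoxxxqoxqoxxoxxqox

φ(xoxxqoxxoxxqox) expands symbol-by-symbol to qox xx qox qox xo xx qox qox xx qox qox xo xx qox; joining the 14 pieces gives the next term.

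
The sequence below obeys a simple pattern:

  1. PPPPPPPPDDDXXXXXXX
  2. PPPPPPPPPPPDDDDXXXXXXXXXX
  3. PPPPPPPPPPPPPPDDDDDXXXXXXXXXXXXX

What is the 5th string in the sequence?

PPPPPPPPPPPPPPPPPPPPDDDDDDDXXXXXXXXXXXXXXXXXXX

The n-th term is 3n+2 P's then n+1 D's then 3n+1 X's, where the shown terms are n = 2, 3, 4.
Setting n = 6 gives 20, 7, 19 characters in each block.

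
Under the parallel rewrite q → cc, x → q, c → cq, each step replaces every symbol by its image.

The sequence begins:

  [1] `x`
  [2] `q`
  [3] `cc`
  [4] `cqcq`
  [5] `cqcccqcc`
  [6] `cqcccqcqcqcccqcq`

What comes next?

Applying the rule to each of the 16 symbols of cqcccqcqcqcccqcq gives the pieces cq cc cq cq cq cc cq cc cq cc cq cq cq cc cq cc, which concatenate to the answer.

cqcccqcqcqcccqcccqcccqcqcqcccqcc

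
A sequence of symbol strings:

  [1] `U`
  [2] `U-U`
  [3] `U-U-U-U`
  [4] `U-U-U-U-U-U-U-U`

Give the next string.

U-U-U-U-U-U-U-U-U-U-U-U-U-U-U-U

Each string is two copies of the previous one joined by '-'.
One more doubling of U-U-U-U-U-U-U-U gives the answer.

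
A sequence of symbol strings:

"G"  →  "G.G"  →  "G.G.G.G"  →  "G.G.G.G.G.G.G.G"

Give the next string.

Every step duplicates the string with '.' between the halves.
Doubling G.G.G.G.G.G.G.G with '.' between the halves:

G.G.G.G.G.G.G.G.G.G.G.G.G.G.G.G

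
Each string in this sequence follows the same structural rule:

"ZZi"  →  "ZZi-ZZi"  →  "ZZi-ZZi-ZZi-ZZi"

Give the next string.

ZZi-ZZi-ZZi-ZZi-ZZi-ZZi-ZZi-ZZi

s(k+1) = s(k)·-·s(k) — each term doubles the last with '-' between the halves.
So the next term is two copies of ZZi-ZZi-ZZi-ZZi with '-' between the halves.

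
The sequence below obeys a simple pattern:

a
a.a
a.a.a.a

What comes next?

Every step duplicates the string with '.' between the halves.
So the next term is two copies of a.a.a.a with '.' between the halves.

a.a.a.a.a.a.a.a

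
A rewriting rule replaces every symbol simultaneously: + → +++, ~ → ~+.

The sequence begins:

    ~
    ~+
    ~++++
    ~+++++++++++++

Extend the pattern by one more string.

φ(~+++++++++++++) expands symbol-by-symbol to ~+ +++ +++ +++ +++ +++ +++ +++ +++ +++ +++ +++ +++ +++; joining the 14 pieces gives the next term.

~++++++++++++++++++++++++++++++++++++++++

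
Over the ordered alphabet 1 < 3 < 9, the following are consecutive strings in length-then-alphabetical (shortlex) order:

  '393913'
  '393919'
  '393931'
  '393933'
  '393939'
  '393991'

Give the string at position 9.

Continuing the enumeration 3 steps past 393991: 393991 → 393993 → 393999 → (answer).

399111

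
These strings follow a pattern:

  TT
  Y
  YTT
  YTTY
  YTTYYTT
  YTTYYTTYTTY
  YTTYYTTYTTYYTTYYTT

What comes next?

YTTYYTTYTTYYTTYYTTYTTYYTTYTTY

From term 3 onward, concatenate the last term with the second-to-last: Y·TT = YTT, YTT·Y = YTTY, …
So term 8 is YTTYYTTYTTYYTTYYTT·YTTYYTTYTTY.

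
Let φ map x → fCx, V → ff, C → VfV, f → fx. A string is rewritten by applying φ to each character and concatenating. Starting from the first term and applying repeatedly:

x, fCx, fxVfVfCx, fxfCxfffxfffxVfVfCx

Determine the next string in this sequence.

fxfCxfxVfVfCxfxfxfxfCxfxfxfxfCxfffxfffxVfVfCx

φ(fxfCxfffxfffxVfVfCx) expands symbol-by-symbol to fx fCx fx VfV fCx fx fx fx fCx fx fx fx fCx ff fx ff fx VfV fCx; joining the 19 pieces gives the next term.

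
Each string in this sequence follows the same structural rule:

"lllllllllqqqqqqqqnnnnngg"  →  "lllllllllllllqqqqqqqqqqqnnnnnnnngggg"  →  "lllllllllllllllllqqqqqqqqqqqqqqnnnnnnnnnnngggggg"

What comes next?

The n-th term is 4n+1 l's then 3n+2 q's then 3n-1 n's then 2n-2 g's, where the shown terms are n = 2, 3, 4.
For the next term, n = 5, so the run lengths are 21, 17, 14, 8.

lllllllllllllllllllllqqqqqqqqqqqqqqqqqnnnnnnnnnnnnnngggggggg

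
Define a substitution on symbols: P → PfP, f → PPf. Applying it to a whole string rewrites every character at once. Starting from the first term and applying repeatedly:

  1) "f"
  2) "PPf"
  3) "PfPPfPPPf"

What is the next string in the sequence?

PfPPPfPfPPfPPPfPfPPfPPfPPPf

Rewriting each symbol of PfPPfPPPf: P→PfP, f→PPf, P→PfP, P→PfP, f→PPf, P→PfP, P→PfP, P→PfP, f→PPf, which concatenates to PfP PPf PfP PfP PPf PfP PfP PfP PPf.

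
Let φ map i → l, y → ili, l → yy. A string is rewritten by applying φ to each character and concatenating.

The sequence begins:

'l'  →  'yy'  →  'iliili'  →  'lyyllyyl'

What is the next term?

yyiliiliyyyyiliiliyy

Apply φ to lyyllyyl symbol by symbol: l→yy, y→ili, y→ili, l→yy, l→yy, y→ili, y→ili, l→yy; joined: yy ili ili yy yy ili ili yy.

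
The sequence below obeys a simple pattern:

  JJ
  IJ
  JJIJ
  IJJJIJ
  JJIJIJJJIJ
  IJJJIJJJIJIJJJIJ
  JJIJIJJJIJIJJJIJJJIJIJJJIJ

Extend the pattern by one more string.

Each term (from the third on) is the two preceding terms concatenated in order: term 3 = JJ·IJ = JJIJ.
The next term joins IJJJIJJJIJIJJJIJ and JJIJIJJJIJIJJJIJJJIJIJJJIJ.

IJJJIJJJIJIJJJIJJJIJIJJJIJIJJJIJJJIJIJJJIJ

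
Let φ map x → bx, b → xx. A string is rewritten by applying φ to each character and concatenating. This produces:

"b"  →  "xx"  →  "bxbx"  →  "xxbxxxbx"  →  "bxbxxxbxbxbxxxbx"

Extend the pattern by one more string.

xxbxxxbxbxbxxxbxxxbxxxbxbxbxxxbx

Replace each of the 16 characters of bxbxxxbxbxbxxxbx in place — xx bx xx bx bx bx xx bx xx bx xx bx bx bx xx bx — and concatenate.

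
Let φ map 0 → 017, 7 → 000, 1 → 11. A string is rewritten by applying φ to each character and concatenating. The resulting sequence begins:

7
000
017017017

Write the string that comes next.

Apply φ to 017017017 symbol by symbol: 0→017, 1→11, 7→000, 0→017, 1→11, 7→000, 0→017, 1→11, 7→000; joined: 017 11 000 017 11 000 017 11 000.

017110000171100001711000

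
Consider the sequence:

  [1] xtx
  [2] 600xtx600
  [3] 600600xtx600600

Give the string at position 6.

600600600600600xtx600600600600600

Every step adds 600 to the front and 600 to the end of the previous string.
From 600600xtx600600, 3 further steps: 600600xtx600600 → 600600600xtx600600600 → 600600600600xtx600600600600 → (answer).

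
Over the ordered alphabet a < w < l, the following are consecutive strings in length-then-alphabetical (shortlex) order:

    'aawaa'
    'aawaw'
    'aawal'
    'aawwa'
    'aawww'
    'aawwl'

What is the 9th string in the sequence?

aawll

Continuing the enumeration 3 steps past aawwl: aawwl → aawla → aawlw → (answer).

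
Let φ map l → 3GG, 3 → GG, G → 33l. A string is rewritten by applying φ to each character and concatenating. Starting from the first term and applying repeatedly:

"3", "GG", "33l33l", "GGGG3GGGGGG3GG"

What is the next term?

33l33l33l33lGG33l33l33l33l33l33lGG33l33l

φ(GGGG3GGGGGG3GG) expands symbol-by-symbol to 33l 33l 33l 33l GG 33l 33l 33l 33l 33l 33l GG 33l 33l; joining the 14 pieces gives the next term.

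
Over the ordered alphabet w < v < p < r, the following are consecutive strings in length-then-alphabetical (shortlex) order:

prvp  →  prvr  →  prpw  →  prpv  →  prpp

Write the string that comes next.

The successor of prpp increments the rightmost position that isn't already r and resets every position after it to w.

prpr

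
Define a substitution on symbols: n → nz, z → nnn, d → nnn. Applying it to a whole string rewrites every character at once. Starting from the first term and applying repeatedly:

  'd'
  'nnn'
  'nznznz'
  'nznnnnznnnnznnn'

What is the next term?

nznnnnznznznznnnnznznznznnnnznznz

Applying the rule to each of the 15 symbols of nznnnnznnnnznnn gives the pieces nz nnn nz nz nz nz nnn nz nz nz nz nnn nz nz nz, which concatenate to the answer.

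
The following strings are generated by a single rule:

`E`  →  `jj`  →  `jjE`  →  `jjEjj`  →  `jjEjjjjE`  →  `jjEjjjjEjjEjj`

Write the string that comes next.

From term 3 onward, concatenate the last term with the second-to-last: jj·E = jjE, jjE·jj = jjEjj, …
So term 7 is jjEjjjjEjjEjj·jjEjjjjE.

jjEjjjjEjjEjjjjEjjjjE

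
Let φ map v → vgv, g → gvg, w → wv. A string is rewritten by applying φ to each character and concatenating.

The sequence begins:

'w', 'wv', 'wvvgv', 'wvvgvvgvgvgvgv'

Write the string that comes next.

Applying the rule to each of the 14 symbols of wvvgvvgvgvgvgv gives the pieces wv vgv vgv gvg vgv vgv gvg vgv gvg vgv gvg vgv gvg vgv, which concatenate to the answer.

wvvgvvgvgvgvgvvgvgvgvgvgvgvgvgvgvgvgvgvgv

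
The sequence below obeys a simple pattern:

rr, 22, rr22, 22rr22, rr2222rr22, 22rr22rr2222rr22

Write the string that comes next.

Each term (from the third on) is the two preceding terms concatenated in order: term 3 = rr·22 = rr22.
Continuing: rr2222rr22 · 22rr22rr2222rr22 gives term 7.

rr2222rr2222rr22rr2222rr22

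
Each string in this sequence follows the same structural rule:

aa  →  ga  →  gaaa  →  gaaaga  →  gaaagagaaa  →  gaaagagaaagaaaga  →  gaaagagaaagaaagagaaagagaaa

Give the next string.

gaaagagaaagaaagagaaagagaaagaaagagaaagaaaga

This is a Fibonacci-style word recurrence s(k) = s(k−1)·s(k−2): e.g. ga·aa = gaaa.
Continuing: gaaagagaaagaaagagaaagagaaa · gaaagagaaagaaaga gives term 8.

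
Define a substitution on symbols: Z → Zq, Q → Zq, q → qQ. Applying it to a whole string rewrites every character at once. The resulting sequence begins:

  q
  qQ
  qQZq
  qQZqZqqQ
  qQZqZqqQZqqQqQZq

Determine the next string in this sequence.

qQZqZqqQZqqQqQZqZqqQqQZqqQZqZqqQ

Replace each of the 16 characters of qQZqZqqQZqqQqQZq in place — qQ Zq Zq qQ Zq qQ qQ Zq Zq qQ qQ Zq qQ Zq Zq qQ — and concatenate.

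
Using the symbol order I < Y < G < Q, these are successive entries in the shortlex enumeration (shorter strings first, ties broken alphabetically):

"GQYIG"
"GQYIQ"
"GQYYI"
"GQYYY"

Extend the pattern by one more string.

GQYYG

The successor of GQYYY increments the rightmost position that isn't already Q and resets every position after it to I.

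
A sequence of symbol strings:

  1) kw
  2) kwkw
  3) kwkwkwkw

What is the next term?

s(k+1) = s(k)·s(k) — each term doubles the last.
Doubling kwkwkwkw:

kwkwkwkwkwkwkwkw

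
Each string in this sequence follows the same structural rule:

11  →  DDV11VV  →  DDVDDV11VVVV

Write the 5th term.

DDVDDVDDVDDV11VVVVVVVV

s(k+1) = DDV·s(k)·VV, so each term gains DDV as a prefix and VV as a suffix.
From DDVDDV11VVVV, 2 further steps: DDVDDV11VVVV → DDVDDVDDV11VVVVVV → (answer).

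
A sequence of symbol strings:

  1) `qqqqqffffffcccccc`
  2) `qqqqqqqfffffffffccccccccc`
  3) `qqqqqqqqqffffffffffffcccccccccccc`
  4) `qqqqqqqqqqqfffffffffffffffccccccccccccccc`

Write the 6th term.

qqqqqqqqqqqqqqqfffffffffffffffffffffccccccccccccccccccccc

Term n consists of 2n+1 q's, followed by 3n f's, followed by 3n c's, where the shown terms are n = 2, 3, 4, 5.
For term 6, n = 7, so the run lengths are 15, 21, 21.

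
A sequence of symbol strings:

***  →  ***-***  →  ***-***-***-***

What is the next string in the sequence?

***-***-***-***-***-***-***-***

Each string is two copies of the previous one joined by '-'.
One more doubling of ***-***-***-*** gives the answer.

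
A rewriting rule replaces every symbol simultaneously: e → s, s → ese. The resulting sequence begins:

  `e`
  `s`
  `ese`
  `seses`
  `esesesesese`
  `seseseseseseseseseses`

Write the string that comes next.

Replace each of the 21 characters of seseseseseseseseseses in place — ese s ese s ese s ese s ese s ese s ese s ese s ese s ese s ese — and concatenate.

esesesesesesesesesesesesesesesesesesesesese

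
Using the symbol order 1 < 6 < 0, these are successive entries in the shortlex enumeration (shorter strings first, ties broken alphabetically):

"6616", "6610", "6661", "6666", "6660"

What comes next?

6601

Find the rightmost character of 6660 below 0, bump it to the next letter, and reset everything to its right to 1.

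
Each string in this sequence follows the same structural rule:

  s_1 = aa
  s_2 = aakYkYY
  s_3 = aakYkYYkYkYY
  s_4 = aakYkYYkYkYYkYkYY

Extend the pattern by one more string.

Every step adds kYkYY to the end: s(k+1) = s(k)·kYkYY.
Applying this once more to aakYkYYkYkYYkYkYY:

aakYkYYkYkYYkYkYYkYkYY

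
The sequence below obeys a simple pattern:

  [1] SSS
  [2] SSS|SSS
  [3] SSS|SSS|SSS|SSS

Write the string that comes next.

Every step duplicates the string with '|' between the halves.
Doubling SSS|SSS|SSS|SSS with '|' between the halves:

SSS|SSS|SSS|SSS|SSS|SSS|SSS|SSS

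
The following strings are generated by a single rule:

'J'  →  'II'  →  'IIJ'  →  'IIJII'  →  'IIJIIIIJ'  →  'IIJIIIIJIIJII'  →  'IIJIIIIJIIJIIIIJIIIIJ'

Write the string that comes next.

IIJIIIIJIIJIIIIJIIIIJIIJIIIIJIIJII

Each term (from the third on) is the previous term followed by the one before it: term 3 = II·J = IIJ.
Continuing: IIJIIIIJIIJIIIIJIIIIJ · IIJIIIIJIIJII gives term 8.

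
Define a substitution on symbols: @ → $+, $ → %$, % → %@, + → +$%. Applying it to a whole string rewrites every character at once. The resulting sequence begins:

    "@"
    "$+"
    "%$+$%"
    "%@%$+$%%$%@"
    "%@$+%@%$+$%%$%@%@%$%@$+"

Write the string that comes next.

φ(%@$+%@%$+$%%$%@%@%$%@$+) expands symbol-by-symbol to %@ $+ %$ +$% %@ $+ %@ %$ +$% %$ %@ %@ %$ %@ $+ %@ $+ %@ %$ %@ $+ %$ +$%; joining the 23 pieces gives the next term.

%@$+%$+$%%@$+%@%$+$%%$%@%@%$%@$+%@$+%@%$%@$+%$+$%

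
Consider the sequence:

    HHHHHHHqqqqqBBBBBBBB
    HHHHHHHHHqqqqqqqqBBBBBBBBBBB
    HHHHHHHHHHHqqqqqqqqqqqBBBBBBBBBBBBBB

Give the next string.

The n-th term is 2n+3 H's then 3n-1 q's then 3n+2 B's, where the shown terms are n = 2, 3, 4.
For the next term, n = 5, so the run lengths are 13, 14, 17.

HHHHHHHHHHHHHqqqqqqqqqqqqqqBBBBBBBBBBBBBBBBB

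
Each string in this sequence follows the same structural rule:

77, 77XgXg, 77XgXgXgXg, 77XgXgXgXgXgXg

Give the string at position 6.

Every step adds XgXg to the end: s(k+1) = s(k)·XgXg.
From 77XgXgXgXgXgXg, 2 further steps: 77XgXgXgXgXgXg → 77XgXgXgXgXgXgXgXg → (answer).

77XgXgXgXgXgXgXgXgXgXg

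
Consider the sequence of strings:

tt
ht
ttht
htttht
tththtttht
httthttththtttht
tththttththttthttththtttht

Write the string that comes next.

This is a Fibonacci-style word recurrence s(k) = s(k−2)·s(k−1): e.g. tt·ht = ttht.
The next term joins httthttththtttht and tththttththttthttththtttht.

httthttththttthttththttththttthttththtttht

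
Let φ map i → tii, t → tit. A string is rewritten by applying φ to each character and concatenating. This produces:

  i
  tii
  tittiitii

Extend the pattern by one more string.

Expanding tittiitii: t→tit, i→tii, t→tit, t→tit, i→tii, i→tii, t→tit, i→tii, i→tii. Concatenated: tit tii tit tit tii tii tit tii tii.

tittiitittittiitiitittiitii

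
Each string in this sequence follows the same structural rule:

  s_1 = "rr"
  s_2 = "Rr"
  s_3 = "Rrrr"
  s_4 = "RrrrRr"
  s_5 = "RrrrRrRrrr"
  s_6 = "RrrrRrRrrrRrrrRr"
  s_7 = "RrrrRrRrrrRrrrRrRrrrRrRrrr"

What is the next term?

This is a Fibonacci-style word recurrence s(k) = s(k−1)·s(k−2): e.g. Rr·rr = Rrrr.
Continuing: RrrrRrRrrrRrrrRrRrrrRrRrrr · RrrrRrRrrrRrrrRr gives term 8.

RrrrRrRrrrRrrrRrRrrrRrRrrrRrrrRrRrrrRrrrRr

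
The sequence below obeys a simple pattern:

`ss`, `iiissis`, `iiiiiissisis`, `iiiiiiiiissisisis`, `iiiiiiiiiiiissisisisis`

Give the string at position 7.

iiiiiiiiiiiiiiiiiissisisisisisis

Each term wraps the previous one in iii on the left and is on the right.
From iiiiiiiiiiiissisisisis, 2 further steps: iiiiiiiiiiiissisisisis → iiiiiiiiiiiiiiissisisisisis → (answer).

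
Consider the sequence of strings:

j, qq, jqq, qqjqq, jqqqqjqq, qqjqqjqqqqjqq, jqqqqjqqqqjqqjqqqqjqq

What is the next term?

qqjqqjqqqqjqqjqqqqjqqqqjqqjqqqqjqq

This is a Fibonacci-style word recurrence s(k) = s(k−2)·s(k−1): e.g. j·qq = jqq.
So term 8 is qqjqqjqqqqjqq·jqqqqjqqqqjqqjqqqqjqq.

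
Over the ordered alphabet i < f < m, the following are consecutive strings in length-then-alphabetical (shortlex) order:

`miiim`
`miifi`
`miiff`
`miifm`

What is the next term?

miimi

Find the rightmost character of miifm below m, bump it to the next letter, and reset everything to its right to i.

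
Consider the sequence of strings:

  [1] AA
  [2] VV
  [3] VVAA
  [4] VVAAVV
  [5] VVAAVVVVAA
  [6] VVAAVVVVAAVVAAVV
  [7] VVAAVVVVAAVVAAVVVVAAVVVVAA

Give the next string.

This is a Fibonacci-style word recurrence s(k) = s(k−1)·s(k−2): e.g. VV·AA = VVAA.
Continuing: VVAAVVVVAAVVAAVVVVAAVVVVAA · VVAAVVVVAAVVAAVV gives term 8.

VVAAVVVVAAVVAAVVVVAAVVVVAAVVAAVVVVAAVVAAVV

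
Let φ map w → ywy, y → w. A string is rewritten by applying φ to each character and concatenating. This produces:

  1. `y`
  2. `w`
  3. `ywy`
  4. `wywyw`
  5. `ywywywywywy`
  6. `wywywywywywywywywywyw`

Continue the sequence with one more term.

ywywywywywywywywywywywywywywywywywywywywywy

Replace each of the 21 characters of wywywywywywywywywywyw in place — ywy w ywy w ywy w ywy w ywy w ywy w ywy w ywy w ywy w ywy w ywy — and concatenate.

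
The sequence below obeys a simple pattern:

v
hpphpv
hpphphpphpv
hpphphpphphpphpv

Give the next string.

hpphphpphphpphphpphpv

The strings grow by a fixed prefix hpphp each time.
So the next term is hpphp·hpphphpphphpphpv.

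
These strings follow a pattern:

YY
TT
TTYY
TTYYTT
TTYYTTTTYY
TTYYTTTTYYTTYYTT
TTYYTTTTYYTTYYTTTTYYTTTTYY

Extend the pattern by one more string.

Each term (from the third on) is the previous term followed by the one before it: term 3 = TT·YY = TTYY.
The next term joins TTYYTTTTYYTTYYTTTTYYTTTTYY and TTYYTTTTYYTTYYTT.

TTYYTTTTYYTTYYTTTTYYTTTTYYTTYYTTTTYYTTYYTT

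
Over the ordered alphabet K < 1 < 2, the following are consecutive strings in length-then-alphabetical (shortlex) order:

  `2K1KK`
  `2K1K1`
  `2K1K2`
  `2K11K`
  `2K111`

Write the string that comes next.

2K112

Find the rightmost character of 2K111 below 2, bump it to the next letter, and reset everything to its right to K.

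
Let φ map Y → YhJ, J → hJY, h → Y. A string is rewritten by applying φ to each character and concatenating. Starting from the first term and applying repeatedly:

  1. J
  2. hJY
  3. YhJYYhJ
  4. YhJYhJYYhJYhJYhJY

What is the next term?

YhJYhJYYhJYhJYYhJYhJYhJYYhJYhJYYhJYhJYYhJ

Replace each of the 17 characters of YhJYhJYYhJYhJYhJY in place — YhJ Y hJY YhJ Y hJY YhJ YhJ Y hJY YhJ Y hJY YhJ Y hJY YhJ — and concatenate.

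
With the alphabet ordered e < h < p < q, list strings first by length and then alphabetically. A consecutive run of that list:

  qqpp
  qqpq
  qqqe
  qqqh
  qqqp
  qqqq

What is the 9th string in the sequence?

eeeep

Continuing the enumeration 3 steps past qqqq: qqqq → eeeee → eeeeh → (answer).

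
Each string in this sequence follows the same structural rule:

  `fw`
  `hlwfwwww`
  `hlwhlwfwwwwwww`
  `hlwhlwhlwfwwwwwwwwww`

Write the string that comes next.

Each term wraps the previous one in hlw on the left and www on the right.
Applying this once more to hlwhlwhlwfwwwwwwwwww:

hlwhlwhlwhlwfwwwwwwwwwwwww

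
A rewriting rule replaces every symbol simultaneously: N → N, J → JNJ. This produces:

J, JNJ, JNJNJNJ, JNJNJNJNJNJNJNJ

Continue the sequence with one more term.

Replace each of the 15 characters of JNJNJNJNJNJNJNJ in place — JNJ N JNJ N JNJ N JNJ N JNJ N JNJ N JNJ N JNJ — and concatenate.

JNJNJNJNJNJNJNJNJNJNJNJNJNJNJNJ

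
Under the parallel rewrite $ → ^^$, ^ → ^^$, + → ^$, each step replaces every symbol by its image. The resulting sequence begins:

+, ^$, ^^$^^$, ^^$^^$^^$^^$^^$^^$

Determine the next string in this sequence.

^^$^^$^^$^^$^^$^^$^^$^^$^^$^^$^^$^^$^^$^^$^^$^^$^^$^^$

Replace each of the 18 characters of ^^$^^$^^$^^$^^$^^$ in place — ^^$ ^^$ ^^$ ^^$ ^^$ ^^$ ^^$ ^^$ ^^$ ^^$ ^^$ ^^$ ^^$ ^^$ ^^$ ^^$ ^^$ ^^$ — and concatenate.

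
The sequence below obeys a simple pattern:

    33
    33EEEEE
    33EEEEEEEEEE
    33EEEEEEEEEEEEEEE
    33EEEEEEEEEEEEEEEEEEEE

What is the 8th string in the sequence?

33EEEEEEEEEEEEEEEEEEEEEEEEEEEEEEEEEEE

The strings grow by a fixed suffix EEEEE each time.
From 33EEEEEEEEEEEEEEEEEEEE, 3 further steps: 33EEEEEEEEEEEEEEEEEEEE → 33EEEEEEEEEEEEEEEEEEEEEEEEE → 33EEEEEEEEEEEEEEEEEEEEEEEEEEEEEE → (answer).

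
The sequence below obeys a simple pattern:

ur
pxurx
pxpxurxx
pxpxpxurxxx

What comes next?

pxpxpxpxurxxxx

Every step adds px to the front and x to the end of the previous string.
So the next term is px·pxpxpxurxxx·x.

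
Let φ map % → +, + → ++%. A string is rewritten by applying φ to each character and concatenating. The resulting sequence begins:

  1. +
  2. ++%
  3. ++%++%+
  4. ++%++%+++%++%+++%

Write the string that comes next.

Rewriting the 17 symbols of ++%++%+++%++%+++% one by one yields ++% ++% + ++% ++% + ++% ++% ++% + ++% ++% + ++% ++% ++% +; concatenated:

++%++%+++%++%+++%++%++%+++%++%+++%++%++%+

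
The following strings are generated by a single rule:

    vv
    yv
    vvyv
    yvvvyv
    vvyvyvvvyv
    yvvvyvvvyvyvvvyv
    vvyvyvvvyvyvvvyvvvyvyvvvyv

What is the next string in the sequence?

This is a Fibonacci-style word recurrence s(k) = s(k−2)·s(k−1): e.g. vv·yv = vvyv.
The next term joins yvvvyvvvyvyvvvyv and vvyvyvvvyvyvvvyvvvyvyvvvyv.

yvvvyvvvyvyvvvyvvvyvyvvvyvyvvvyvvvyvyvvvyv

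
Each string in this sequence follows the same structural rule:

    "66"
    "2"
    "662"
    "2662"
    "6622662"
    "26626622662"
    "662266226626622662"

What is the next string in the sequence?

This is a Fibonacci-style word recurrence s(k) = s(k−2)·s(k−1): e.g. 66·2 = 662.
Continuing: 26626622662 · 662266226626622662 gives term 8.

26626622662662266226626622662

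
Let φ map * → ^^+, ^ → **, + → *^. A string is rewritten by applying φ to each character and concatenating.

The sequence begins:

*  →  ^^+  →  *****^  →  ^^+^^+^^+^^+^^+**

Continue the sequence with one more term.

Replace each of the 17 characters of ^^+^^+^^+^^+^^+** in place — ** ** *^ ** ** *^ ** ** *^ ** ** *^ ** ** *^ ^^+ ^^+ — and concatenate.

*****^*****^*****^*****^*****^^^+^^+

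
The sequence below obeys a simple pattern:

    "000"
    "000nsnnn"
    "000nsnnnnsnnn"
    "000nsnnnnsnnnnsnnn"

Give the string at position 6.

000nsnnnnsnnnnsnnnnsnnnnsnnn

The strings grow by a fixed suffix nsnnn each time.
From 000nsnnnnsnnnnsnnn, 2 further steps: 000nsnnnnsnnnnsnnn → 000nsnnnnsnnnnsnnnnsnnn → (answer).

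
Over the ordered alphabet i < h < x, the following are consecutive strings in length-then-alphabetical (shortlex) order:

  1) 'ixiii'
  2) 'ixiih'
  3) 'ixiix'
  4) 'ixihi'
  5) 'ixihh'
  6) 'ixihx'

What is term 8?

ixixh

Advancing 2 positions from ixihx through ixihx → ixixi reaches term 8.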